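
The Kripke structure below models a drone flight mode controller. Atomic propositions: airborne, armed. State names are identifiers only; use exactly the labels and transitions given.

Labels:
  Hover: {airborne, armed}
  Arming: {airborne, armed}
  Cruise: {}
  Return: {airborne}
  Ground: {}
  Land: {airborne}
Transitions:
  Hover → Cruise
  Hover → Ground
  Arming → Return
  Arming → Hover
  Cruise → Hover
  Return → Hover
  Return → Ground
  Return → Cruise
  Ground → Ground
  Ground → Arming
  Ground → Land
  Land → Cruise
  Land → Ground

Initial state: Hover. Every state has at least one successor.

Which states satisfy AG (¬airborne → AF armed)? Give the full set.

none

States satisfying ¬airborne → AF armed: {Hover, Arming, Cruise, Return, Land}.
States satisfying AG (¬airborne → AF armed): ∅.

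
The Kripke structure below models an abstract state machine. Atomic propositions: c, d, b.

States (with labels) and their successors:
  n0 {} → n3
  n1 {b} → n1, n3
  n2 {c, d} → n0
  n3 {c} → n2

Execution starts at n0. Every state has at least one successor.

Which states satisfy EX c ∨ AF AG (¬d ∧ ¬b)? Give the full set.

{n0, n1, n3}

States satisfying c: {n2, n3}.
States satisfying EX c: {n0, n1, n3}.
States satisfying AG (¬d ∧ ¬b): ∅.
States satisfying AF AG (¬d ∧ ¬b): ∅.
States satisfying EX c ∨ AF AG (¬d ∧ ¬b): {n0, n1, n3}.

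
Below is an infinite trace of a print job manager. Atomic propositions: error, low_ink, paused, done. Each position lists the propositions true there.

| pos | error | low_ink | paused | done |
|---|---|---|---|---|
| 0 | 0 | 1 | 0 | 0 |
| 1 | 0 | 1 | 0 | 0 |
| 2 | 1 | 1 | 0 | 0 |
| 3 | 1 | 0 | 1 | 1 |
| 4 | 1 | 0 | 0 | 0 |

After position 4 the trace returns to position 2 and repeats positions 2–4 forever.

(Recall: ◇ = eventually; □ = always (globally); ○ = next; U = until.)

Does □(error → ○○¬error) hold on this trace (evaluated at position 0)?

No

error → ○○¬error must hold at every position from 0 onward. It fails at position 2, so □(error → ○○¬error) is false.
Positions where error holds: 2, 3, 4.
Check ○○¬error at each: 2→fails, 3→fails, 4→fails.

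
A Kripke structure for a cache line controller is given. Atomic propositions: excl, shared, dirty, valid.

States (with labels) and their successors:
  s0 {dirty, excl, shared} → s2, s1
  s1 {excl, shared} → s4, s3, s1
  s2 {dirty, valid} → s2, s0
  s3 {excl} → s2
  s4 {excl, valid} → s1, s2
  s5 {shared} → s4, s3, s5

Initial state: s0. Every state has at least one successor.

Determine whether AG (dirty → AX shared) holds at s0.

Does not hold

States satisfying dirty → AX shared: {s1, s3, s4, s5}.
States satisfying AG (dirty → AX shared): ∅.
s0 is reachable from s0 and violates dirty → AX shared, so AG fails at s0.
s0 ∉ Sat(AG (dirty → AX shared)).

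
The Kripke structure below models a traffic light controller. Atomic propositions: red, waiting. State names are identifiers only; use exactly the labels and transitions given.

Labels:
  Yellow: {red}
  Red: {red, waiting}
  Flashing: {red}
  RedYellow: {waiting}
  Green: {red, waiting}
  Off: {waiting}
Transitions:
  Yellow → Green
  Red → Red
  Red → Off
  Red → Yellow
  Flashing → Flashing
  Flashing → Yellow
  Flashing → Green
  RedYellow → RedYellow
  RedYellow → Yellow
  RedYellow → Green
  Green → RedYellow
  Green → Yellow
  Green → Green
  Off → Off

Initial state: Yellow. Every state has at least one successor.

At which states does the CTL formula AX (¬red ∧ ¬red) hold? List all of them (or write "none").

States satisfying ¬red ∧ ¬red: {RedYellow, Off}.
States satisfying AX (¬red ∧ ¬red): {Off}.

{Off}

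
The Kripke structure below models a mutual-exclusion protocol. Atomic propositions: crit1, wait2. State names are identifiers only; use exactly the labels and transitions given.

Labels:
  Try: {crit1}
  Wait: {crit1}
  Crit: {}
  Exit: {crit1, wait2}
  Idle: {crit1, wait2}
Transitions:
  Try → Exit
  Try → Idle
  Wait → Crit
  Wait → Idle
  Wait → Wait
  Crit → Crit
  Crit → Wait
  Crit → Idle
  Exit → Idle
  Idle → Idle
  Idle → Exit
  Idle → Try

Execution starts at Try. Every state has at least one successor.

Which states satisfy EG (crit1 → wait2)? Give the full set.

{Crit, Exit, Idle}

States satisfying crit1 → wait2: {Crit, Exit, Idle}.
States satisfying EG (crit1 → wait2): {Crit, Exit, Idle}.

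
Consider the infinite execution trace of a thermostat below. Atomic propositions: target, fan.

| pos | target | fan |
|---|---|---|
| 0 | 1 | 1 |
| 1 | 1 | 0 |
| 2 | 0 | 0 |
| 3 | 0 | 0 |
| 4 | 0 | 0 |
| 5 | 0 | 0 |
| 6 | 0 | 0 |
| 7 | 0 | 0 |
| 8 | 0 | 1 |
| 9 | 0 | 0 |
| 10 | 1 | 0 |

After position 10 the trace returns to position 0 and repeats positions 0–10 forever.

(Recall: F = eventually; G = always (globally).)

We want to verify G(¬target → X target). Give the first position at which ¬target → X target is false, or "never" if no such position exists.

Check ¬target → X target at each position in order: 0 ✓, 1 ✓.
At position 2 the labels are {} and the next position 3 has {}, so ¬target → X target is false there. This is the first violation.

2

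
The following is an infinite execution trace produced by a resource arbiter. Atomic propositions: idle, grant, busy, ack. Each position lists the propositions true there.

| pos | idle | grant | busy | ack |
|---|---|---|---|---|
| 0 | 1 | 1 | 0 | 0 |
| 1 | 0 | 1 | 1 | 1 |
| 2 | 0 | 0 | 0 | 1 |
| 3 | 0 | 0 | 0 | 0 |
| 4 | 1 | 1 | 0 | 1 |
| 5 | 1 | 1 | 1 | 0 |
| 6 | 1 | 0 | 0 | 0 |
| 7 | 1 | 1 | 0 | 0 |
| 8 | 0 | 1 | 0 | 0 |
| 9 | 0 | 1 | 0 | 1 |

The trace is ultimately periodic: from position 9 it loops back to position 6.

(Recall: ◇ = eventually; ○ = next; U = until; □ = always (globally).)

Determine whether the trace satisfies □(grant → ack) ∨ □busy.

Does not hold

grant → ack must hold at every position from 0 onward. It fails at position 0, so □(grant → ack) is false.
Positions where grant holds: 0, 1, 4, 5, 7, 8, 9.
Check ack at each: 0→fails, 1→ok, 4→ok, 5→fails, 7→fails, 8→fails, 9→ok.
busy must hold at every position from 0 onward. It fails at position 0, so □busy is false.
At position 0: □(grant → ack) is false; □busy is false; so □(grant → ack) ∨ □busy is false.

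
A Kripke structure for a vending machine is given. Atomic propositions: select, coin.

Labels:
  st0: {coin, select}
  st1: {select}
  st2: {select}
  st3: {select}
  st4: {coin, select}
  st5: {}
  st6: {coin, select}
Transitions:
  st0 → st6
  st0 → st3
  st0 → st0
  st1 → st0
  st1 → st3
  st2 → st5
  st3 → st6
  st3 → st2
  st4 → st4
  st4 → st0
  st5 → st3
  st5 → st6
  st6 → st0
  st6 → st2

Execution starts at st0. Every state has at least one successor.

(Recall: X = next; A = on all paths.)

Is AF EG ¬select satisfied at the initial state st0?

No

States satisfying EG ¬select: ∅.
States satisfying AF EG ¬select: ∅.
There is a path from st0 along which EG ¬select never holds.
st0 ∉ Sat(AF EG ¬select).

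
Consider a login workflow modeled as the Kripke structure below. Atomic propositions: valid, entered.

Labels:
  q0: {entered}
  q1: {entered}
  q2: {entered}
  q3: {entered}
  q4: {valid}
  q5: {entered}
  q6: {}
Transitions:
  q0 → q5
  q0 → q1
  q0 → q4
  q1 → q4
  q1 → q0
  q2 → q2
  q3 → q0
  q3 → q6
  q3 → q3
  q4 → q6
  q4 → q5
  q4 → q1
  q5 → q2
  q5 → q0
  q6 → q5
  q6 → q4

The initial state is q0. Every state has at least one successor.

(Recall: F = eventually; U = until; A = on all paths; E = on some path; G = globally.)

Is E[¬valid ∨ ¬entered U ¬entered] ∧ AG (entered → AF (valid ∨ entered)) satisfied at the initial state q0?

States satisfying ¬valid ∨ ¬entered: {q0, q1, q2, q3, q4, q5, q6}.
States satisfying ¬entered: {q4, q6}.
States satisfying E[¬valid ∨ ¬entered U ¬entered]: {q0, q1, q3, q4, q5, q6}.
States satisfying entered → AF (valid ∨ entered): {q0, q1, q2, q3, q4, q5, q6}.
States satisfying AG (entered → AF (valid ∨ entered)): {q0, q1, q2, q3, q4, q5, q6}.
States satisfying E[¬valid ∨ ¬entered U ¬entered] ∧ AG (entered → AF (valid ∨ entered)): {q0, q1, q3, q4, q5, q6}.
q0 ∈ Sat(E[¬valid ∨ ¬entered U ¬entered] ∧ AG (entered → AF (valid ∨ entered))).

Satisfied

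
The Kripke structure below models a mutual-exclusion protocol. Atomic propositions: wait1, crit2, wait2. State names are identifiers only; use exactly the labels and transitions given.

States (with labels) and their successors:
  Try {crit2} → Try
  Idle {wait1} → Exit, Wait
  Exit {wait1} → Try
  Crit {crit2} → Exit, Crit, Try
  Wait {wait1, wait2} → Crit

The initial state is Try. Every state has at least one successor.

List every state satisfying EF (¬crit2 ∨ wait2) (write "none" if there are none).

{Idle, Exit, Crit, Wait}

States satisfying ¬crit2 ∨ wait2: {Idle, Exit, Wait}.
States satisfying EF (¬crit2 ∨ wait2): {Idle, Exit, Crit, Wait}.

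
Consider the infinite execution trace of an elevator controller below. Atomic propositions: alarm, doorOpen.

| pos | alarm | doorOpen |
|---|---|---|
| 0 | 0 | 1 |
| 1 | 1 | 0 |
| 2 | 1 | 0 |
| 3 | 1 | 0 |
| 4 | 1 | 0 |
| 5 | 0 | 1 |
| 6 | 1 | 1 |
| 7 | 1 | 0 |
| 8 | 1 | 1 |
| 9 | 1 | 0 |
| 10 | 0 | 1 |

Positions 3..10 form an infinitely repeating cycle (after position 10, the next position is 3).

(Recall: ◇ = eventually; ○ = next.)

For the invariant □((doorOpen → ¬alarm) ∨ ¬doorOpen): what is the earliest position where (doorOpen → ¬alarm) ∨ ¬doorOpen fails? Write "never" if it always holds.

6

Check (doorOpen → ¬alarm) ∨ ¬doorOpen at each position in order: 0 ✓, 1 ✓, 2 ✓, 3 ✓, 4 ✓, 5 ✓.
At position 6 the labels are {alarm, doorOpen}, so (doorOpen → ¬alarm) ∨ ¬doorOpen is false there. This is the first violation.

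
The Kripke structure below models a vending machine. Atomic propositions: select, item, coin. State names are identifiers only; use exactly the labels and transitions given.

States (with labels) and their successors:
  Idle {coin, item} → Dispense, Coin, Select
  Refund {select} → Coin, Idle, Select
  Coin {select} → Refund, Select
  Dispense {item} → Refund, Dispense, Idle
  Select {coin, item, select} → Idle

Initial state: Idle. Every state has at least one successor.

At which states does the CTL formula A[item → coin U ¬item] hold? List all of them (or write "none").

{Refund, Coin}

States satisfying item → coin: {Idle, Refund, Coin, Select}.
States satisfying ¬item: {Refund, Coin}.
States satisfying A[item → coin U ¬item]: {Refund, Coin}.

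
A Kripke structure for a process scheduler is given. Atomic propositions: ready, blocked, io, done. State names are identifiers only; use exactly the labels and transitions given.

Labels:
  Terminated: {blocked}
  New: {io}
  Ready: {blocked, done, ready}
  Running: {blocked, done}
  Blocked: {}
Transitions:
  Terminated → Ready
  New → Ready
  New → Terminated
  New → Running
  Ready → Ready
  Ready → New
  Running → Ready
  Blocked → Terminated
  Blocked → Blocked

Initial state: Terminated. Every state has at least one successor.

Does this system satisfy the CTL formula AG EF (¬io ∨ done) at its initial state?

States satisfying EF (¬io ∨ done): {Terminated, New, Ready, Running, Blocked}.
States satisfying AG EF (¬io ∨ done): {Terminated, New, Ready, Running, Blocked}.
Every state reachable from Terminated satisfies EF (¬io ∨ done).
Terminated ∈ Sat(AG EF (¬io ∨ done)).

Satisfied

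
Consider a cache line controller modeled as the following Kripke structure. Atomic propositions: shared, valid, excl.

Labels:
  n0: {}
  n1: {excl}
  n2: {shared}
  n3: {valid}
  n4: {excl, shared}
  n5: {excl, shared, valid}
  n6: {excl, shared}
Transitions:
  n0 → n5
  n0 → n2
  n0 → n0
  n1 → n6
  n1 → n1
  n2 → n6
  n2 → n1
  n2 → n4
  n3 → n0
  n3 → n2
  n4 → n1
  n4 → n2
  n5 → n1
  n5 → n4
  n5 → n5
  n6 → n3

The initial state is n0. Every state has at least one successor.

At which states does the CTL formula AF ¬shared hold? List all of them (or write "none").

States satisfying ¬shared: {n0, n1, n3}.
States satisfying AF ¬shared: {n0, n1, n3, n6}.

{n0, n1, n3, n6}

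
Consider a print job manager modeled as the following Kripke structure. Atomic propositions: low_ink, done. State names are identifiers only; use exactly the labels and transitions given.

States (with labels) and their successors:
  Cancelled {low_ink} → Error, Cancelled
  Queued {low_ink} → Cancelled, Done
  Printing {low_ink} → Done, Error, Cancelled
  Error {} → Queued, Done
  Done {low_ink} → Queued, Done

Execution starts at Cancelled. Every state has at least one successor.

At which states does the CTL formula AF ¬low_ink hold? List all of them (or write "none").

States satisfying ¬low_ink: {Error}.
States satisfying AF ¬low_ink: {Error}.

{Error}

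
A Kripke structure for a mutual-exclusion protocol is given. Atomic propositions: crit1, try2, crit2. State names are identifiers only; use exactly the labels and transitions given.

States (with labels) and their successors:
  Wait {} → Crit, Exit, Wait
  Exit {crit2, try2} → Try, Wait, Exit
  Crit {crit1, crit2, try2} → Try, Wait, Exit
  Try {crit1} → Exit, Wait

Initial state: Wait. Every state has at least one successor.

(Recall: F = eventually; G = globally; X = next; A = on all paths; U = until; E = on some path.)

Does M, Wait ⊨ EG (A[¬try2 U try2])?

States satisfying A[¬try2 U try2]: {Exit, Crit}.
States satisfying EG (A[¬try2 U try2]): {Exit, Crit}.
No suitable path/successor from Wait witnesses the formula.
Wait ∉ Sat(EG (A[¬try2 U try2])).

Violated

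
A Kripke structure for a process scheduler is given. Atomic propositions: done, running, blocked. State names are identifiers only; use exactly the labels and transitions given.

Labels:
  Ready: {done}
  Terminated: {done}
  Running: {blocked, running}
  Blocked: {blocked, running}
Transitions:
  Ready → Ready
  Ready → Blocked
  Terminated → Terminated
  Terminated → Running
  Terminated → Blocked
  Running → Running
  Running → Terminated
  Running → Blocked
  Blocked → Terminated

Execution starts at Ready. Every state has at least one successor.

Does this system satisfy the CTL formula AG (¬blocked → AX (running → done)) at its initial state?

Violated

States satisfying ¬blocked → AX (running → done): {Running, Blocked}.
States satisfying AG (¬blocked → AX (running → done)): ∅.
Ready is reachable from Ready and violates ¬blocked → AX (running → done), so AG fails at Ready.
Ready ∉ Sat(AG (¬blocked → AX (running → done))).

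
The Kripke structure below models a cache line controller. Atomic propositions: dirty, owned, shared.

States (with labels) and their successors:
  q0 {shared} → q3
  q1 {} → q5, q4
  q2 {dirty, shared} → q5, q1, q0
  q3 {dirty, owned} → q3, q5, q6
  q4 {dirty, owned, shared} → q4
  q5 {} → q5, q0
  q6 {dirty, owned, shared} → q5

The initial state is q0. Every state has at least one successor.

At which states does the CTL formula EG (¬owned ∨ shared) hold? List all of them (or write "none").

States satisfying ¬owned ∨ shared: {q0, q1, q2, q4, q5, q6}.
States satisfying EG (¬owned ∨ shared): {q1, q2, q4, q5, q6}.

{q1, q2, q4, q5, q6}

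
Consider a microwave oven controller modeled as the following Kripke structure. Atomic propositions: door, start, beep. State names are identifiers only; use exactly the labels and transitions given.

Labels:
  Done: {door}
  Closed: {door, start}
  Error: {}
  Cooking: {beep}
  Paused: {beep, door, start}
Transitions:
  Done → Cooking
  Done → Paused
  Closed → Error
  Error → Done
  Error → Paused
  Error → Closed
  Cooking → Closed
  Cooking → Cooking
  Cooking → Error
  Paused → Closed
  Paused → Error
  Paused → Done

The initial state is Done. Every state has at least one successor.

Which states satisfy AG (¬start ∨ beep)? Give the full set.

none

States satisfying ¬start ∨ beep: {Done, Error, Cooking, Paused}.
States satisfying AG (¬start ∨ beep): ∅.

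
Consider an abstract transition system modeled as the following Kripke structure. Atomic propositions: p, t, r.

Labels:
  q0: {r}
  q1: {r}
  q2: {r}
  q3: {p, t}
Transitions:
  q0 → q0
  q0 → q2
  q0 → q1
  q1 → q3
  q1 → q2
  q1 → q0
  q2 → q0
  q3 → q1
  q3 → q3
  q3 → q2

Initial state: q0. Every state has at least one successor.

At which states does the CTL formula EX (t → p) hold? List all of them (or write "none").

States satisfying t → p: {q0, q1, q2, q3}.
States satisfying EX (t → p): {q0, q1, q2, q3}.

{q0, q1, q2, q3}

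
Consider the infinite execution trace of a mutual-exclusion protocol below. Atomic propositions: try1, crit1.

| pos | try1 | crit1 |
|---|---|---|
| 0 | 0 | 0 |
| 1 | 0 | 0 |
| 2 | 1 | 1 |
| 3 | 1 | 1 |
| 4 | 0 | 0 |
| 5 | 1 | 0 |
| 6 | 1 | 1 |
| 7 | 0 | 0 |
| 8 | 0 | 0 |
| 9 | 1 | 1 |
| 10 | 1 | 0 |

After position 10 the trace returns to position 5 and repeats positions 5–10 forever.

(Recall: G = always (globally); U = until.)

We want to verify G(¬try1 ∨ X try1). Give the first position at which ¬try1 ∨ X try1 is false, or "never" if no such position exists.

3

Check ¬try1 ∨ X try1 at each position in order: 0 ✓, 1 ✓, 2 ✓.
At position 3 the labels are {crit1, try1} and the next position 4 has {}, so ¬try1 ∨ X try1 is false there. This is the first violation.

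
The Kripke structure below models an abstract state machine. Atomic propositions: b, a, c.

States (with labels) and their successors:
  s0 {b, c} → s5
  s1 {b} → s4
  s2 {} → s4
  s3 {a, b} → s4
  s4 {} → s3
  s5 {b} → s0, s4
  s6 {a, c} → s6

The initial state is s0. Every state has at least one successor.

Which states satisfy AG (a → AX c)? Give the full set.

States satisfying a → AX c: {s0, s1, s2, s4, s5, s6}.
States satisfying AG (a → AX c): {s6}.

{s6}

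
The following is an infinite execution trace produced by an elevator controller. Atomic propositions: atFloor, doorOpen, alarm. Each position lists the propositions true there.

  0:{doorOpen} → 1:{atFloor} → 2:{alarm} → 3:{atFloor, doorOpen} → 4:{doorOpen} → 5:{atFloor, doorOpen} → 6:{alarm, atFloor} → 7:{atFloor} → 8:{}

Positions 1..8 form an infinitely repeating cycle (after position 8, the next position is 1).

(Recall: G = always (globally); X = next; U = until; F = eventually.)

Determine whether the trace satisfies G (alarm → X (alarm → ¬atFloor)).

alarm → X (alarm → ¬atFloor) holds at every position 0..8, and those are all positions ever visited, so G (alarm → X (alarm → ¬atFloor)) holds.
Positions where alarm holds: 2, 6.
Check X (alarm → ¬atFloor) at each: 2→ok, 6→ok.

Yes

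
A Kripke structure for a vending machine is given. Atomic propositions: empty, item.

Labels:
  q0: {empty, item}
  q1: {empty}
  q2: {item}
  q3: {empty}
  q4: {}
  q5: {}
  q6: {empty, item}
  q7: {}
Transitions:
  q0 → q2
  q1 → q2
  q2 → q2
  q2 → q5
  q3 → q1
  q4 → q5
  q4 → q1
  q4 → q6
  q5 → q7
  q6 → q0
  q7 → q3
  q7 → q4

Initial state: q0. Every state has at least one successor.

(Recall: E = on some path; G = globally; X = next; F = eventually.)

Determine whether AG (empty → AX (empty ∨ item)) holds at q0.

Yes

States satisfying empty → AX (empty ∨ item): {q0, q1, q2, q3, q4, q5, q6, q7}.
States satisfying AG (empty → AX (empty ∨ item)): {q0, q1, q2, q3, q4, q5, q6, q7}.
Every state reachable from q0 satisfies empty → AX (empty ∨ item).
q0 ∈ Sat(AG (empty → AX (empty ∨ item))).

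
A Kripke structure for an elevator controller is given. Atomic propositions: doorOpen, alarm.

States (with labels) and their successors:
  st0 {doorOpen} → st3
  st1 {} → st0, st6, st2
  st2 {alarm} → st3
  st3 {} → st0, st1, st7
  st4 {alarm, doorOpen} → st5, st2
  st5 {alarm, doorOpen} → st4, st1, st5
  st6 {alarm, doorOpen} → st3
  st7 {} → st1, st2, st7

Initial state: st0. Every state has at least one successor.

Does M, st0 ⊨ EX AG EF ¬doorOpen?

Yes

States satisfying AG EF ¬doorOpen: {st0, st1, st2, st3, st4, st5, st6, st7}.
States satisfying EX AG EF ¬doorOpen: {st0, st1, st2, st3, st4, st5, st6, st7}.
st0 ∈ Sat(EX AG EF ¬doorOpen).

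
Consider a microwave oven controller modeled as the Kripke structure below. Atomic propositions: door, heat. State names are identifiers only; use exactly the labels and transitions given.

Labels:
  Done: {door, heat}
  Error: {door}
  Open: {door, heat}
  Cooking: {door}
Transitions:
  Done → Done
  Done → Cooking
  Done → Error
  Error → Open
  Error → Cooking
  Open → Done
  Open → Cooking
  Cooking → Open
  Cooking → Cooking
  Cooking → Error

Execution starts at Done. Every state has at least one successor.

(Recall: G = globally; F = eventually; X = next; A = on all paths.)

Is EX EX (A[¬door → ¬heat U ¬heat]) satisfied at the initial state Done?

Satisfied

States satisfying EX (A[¬door → ¬heat U ¬heat]): {Done, Error, Open, Cooking}.
States satisfying EX EX (A[¬door → ¬heat U ¬heat]): {Done, Error, Open, Cooking}.
Done ∈ Sat(EX EX (A[¬door → ¬heat U ¬heat])).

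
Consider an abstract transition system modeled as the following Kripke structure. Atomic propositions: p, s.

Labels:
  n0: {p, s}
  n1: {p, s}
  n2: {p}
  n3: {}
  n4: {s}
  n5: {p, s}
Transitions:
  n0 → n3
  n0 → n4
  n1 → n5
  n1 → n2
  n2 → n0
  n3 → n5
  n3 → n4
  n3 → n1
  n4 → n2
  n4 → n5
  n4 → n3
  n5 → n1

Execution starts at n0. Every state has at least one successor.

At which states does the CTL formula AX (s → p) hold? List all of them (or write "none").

{n1, n2, n4, n5}

States satisfying s → p: {n0, n1, n2, n3, n5}.
States satisfying AX (s → p): {n1, n2, n4, n5}.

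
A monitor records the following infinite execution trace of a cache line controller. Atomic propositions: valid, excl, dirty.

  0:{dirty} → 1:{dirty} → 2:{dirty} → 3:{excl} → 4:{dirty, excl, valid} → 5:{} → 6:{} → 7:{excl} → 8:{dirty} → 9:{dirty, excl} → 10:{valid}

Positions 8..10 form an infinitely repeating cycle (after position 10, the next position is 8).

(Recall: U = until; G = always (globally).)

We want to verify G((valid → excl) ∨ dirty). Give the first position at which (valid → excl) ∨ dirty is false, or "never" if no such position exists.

Check (valid → excl) ∨ dirty at each position in order: 0 ✓, 1 ✓, 2 ✓, 3 ✓, 4 ✓, 5 ✓, 6 ✓, 7 ✓, 8 ✓, 9 ✓.
At position 10 the labels are {valid}, so (valid → excl) ∨ dirty is false there. This is the first violation.

10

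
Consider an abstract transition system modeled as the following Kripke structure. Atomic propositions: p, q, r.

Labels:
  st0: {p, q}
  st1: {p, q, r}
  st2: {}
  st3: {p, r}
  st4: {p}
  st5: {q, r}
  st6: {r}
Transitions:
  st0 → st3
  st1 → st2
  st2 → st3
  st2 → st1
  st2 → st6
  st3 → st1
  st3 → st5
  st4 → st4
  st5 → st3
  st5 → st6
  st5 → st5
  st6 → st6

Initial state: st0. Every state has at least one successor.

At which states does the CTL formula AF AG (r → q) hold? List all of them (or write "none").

{st4}

States satisfying AG (r → q): {st4}.
States satisfying AF AG (r → q): {st4}.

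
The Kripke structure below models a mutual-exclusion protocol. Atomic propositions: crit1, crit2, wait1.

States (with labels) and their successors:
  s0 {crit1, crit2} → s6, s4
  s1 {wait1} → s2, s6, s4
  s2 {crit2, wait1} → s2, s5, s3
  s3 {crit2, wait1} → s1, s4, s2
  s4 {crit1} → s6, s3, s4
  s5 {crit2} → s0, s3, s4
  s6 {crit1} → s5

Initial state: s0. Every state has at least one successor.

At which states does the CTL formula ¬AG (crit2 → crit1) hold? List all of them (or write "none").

States satisfying crit2 → crit1: {s0, s1, s4, s6}.
States satisfying AG (crit2 → crit1): ∅.
States satisfying ¬AG (crit2 → crit1): {s0, s1, s2, s3, s4, s5, s6}.

{s0, s1, s2, s3, s4, s5, s6}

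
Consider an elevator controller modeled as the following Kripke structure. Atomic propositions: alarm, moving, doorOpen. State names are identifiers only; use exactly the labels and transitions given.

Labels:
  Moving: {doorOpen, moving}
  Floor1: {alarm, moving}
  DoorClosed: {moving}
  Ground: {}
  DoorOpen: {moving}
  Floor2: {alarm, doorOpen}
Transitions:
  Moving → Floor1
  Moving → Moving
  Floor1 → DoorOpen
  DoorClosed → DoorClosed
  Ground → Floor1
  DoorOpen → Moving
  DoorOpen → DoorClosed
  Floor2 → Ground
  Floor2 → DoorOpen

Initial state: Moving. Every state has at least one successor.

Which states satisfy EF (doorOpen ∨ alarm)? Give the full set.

States satisfying doorOpen ∨ alarm: {Moving, Floor1, Floor2}.
States satisfying EF (doorOpen ∨ alarm): {Moving, Floor1, Ground, DoorOpen, Floor2}.

{Moving, Floor1, Ground, DoorOpen, Floor2}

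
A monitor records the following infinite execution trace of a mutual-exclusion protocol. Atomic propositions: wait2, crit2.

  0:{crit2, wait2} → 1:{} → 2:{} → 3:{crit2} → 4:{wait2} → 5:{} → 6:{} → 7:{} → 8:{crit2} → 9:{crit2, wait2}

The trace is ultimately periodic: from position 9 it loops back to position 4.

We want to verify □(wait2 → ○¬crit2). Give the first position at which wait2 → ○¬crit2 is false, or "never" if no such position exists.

wait2 → ○¬crit2 holds at every position 0..9, and those are all the positions the trace ever visits, so the invariant □(wait2 → ○¬crit2) is never violated.

never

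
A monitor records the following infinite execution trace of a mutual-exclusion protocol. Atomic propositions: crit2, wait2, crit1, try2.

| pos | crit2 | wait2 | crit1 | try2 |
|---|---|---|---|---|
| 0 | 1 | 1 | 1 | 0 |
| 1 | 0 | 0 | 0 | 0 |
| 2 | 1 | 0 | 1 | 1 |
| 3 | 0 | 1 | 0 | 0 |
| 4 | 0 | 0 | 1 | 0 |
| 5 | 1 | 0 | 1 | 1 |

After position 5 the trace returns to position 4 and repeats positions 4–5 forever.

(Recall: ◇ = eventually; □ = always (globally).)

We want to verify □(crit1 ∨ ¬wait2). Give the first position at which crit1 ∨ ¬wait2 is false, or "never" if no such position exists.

Check crit1 ∨ ¬wait2 at each position in order: 0 ✓, 1 ✓, 2 ✓.
At position 3 the labels are {wait2}, so crit1 ∨ ¬wait2 is false there. This is the first violation.

3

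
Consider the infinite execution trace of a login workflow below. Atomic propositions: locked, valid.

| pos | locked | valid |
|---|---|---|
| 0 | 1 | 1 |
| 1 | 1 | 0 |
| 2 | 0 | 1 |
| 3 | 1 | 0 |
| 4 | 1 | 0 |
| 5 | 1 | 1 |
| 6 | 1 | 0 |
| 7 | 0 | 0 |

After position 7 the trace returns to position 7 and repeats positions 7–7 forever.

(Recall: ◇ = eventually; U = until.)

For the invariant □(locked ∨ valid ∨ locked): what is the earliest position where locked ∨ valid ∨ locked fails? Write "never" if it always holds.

7

Check locked ∨ valid ∨ locked at each position in order: 0 ✓, 1 ✓, 2 ✓, 3 ✓, 4 ✓, 5 ✓, 6 ✓.
At position 7 the labels are {}, so locked ∨ valid ∨ locked is false there. This is the first violation.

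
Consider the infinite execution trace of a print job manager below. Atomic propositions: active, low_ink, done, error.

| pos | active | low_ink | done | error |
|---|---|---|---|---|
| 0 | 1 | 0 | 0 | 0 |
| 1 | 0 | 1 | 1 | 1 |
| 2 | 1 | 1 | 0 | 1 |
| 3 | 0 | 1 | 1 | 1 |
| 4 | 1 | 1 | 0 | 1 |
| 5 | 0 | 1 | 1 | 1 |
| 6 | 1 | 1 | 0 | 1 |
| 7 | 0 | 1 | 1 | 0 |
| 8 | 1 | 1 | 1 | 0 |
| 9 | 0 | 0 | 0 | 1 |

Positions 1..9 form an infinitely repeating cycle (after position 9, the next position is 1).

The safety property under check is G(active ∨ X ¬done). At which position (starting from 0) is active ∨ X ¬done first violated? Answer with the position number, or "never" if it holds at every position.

7

Check active ∨ X ¬done at each position in order: 0 ✓, 1 ✓, 2 ✓, 3 ✓, 4 ✓, 5 ✓, 6 ✓.
At position 7 the labels are {done, low_ink} and the next position 8 has {active, done, low_ink}, so active ∨ X ¬done is false there. This is the first violation.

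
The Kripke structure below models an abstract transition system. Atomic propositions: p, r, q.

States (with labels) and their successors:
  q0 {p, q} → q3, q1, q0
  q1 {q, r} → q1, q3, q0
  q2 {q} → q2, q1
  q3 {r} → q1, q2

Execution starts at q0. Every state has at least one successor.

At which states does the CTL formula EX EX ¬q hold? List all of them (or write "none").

States satisfying EX ¬q: {q0, q1}.
States satisfying EX EX ¬q: {q0, q1, q2, q3}.

{q0, q1, q2, q3}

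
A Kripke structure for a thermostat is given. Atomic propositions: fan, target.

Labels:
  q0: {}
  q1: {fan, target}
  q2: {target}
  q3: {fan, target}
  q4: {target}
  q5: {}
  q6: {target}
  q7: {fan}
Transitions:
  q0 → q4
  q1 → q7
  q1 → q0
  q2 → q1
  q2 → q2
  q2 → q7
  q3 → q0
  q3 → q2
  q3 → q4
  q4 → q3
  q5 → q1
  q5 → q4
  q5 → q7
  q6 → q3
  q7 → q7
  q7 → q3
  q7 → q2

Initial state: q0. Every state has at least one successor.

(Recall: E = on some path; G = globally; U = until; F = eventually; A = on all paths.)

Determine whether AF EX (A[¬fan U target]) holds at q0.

Holds

States satisfying EX (A[¬fan U target]): {q0, q1, q2, q3, q4, q5, q6, q7}.
States satisfying AF EX (A[¬fan U target]): {q0, q1, q2, q3, q4, q5, q6, q7}.
q0 ∈ Sat(AF EX (A[¬fan U target])).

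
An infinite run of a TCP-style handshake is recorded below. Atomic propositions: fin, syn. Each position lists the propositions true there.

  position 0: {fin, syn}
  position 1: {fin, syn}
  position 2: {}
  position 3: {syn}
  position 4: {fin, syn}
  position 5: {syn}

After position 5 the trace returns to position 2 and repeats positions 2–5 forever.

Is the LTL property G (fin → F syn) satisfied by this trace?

Satisfied

fin → F syn holds at every position 0..5, and those are all positions ever visited, so G (fin → F syn) holds.
Positions where fin holds: 0, 1, 4.
Check F syn at each: 0→ok, 1→ok, 4→ok.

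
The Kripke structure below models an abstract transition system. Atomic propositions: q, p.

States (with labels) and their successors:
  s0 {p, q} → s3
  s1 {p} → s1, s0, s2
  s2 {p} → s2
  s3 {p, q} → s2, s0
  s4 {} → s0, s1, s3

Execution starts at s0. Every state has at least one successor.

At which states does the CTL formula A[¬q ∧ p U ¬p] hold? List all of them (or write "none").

States satisfying ¬q ∧ p: {s1, s2}.
States satisfying ¬p: {s4}.
States satisfying A[¬q ∧ p U ¬p]: {s4}.

{s4}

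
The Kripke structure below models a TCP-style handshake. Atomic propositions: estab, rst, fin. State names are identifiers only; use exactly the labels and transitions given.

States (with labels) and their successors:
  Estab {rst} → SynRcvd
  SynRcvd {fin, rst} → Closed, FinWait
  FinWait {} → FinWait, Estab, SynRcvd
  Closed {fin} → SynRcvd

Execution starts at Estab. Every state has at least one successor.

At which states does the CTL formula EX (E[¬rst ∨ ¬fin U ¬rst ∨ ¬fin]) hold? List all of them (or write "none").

{SynRcvd, FinWait}

States satisfying E[¬rst ∨ ¬fin U ¬rst ∨ ¬fin]: {Estab, FinWait, Closed}.
States satisfying EX (E[¬rst ∨ ¬fin U ¬rst ∨ ¬fin]): {SynRcvd, FinWait}.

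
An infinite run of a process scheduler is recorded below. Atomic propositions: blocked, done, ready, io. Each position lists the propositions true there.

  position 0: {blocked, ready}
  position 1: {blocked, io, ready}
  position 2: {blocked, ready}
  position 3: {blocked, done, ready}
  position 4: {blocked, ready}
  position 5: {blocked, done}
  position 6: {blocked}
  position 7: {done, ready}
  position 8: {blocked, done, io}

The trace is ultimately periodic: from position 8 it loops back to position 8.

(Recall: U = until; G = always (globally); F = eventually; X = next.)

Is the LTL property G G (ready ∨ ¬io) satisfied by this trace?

G (ready ∨ ¬io) must hold at every position from 0 onward. It fails at position 0, so G G (ready ∨ ¬io) is false.

No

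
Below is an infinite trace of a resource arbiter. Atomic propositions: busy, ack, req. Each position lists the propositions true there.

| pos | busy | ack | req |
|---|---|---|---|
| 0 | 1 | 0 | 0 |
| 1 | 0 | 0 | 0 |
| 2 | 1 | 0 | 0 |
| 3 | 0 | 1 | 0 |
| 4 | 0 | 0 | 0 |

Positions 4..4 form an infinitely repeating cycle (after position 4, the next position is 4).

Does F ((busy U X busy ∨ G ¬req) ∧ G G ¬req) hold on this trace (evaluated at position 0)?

Satisfied

(busy U X busy ∨ G ¬req) ∧ G G ¬req holds at position 0, which is reachable from 0, so F ((busy U X busy ∨ G ¬req) ∧ G G ¬req) holds.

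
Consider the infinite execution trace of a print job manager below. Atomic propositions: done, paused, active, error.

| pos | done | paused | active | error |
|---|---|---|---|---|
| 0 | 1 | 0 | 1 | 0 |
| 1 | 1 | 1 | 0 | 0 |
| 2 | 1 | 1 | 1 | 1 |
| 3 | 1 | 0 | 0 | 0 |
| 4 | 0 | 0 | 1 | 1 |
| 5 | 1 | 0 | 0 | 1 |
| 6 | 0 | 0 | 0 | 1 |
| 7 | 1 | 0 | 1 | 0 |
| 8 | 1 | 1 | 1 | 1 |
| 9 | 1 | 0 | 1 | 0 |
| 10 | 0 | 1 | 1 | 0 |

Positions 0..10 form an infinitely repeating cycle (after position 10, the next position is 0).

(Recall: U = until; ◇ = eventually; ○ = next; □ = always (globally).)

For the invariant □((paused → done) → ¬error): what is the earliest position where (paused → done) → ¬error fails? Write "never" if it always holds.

Check (paused → done) → ¬error at each position in order: 0 ✓, 1 ✓.
At position 2 the labels are {active, done, error, paused}, so (paused → done) → ¬error is false there. This is the first violation.

2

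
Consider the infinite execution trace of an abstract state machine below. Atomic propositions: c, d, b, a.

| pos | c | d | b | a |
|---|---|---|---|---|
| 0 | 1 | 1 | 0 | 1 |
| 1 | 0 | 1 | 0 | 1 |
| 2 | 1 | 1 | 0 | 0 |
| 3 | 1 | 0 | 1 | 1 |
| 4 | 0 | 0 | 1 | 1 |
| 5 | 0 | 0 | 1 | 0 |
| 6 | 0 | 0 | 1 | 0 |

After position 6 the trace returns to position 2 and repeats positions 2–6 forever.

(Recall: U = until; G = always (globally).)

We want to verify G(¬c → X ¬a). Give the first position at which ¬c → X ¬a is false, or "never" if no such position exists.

never

¬c → X ¬a holds at every position 0..6, and those are all the positions the trace ever visits, so the invariant G(¬c → X ¬a) is never violated.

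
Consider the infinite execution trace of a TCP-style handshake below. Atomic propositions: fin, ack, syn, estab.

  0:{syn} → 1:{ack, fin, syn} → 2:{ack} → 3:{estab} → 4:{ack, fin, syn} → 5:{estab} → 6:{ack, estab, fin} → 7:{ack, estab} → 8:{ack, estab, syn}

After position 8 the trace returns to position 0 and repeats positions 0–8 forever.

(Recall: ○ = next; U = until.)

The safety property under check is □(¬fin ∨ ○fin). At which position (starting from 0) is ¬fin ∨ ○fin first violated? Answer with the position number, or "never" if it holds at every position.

1

Check ¬fin ∨ ○fin at each position in order: 0 ✓.
At position 1 the labels are {ack, fin, syn} and the next position 2 has {ack}, so ¬fin ∨ ○fin is false there. This is the first violation.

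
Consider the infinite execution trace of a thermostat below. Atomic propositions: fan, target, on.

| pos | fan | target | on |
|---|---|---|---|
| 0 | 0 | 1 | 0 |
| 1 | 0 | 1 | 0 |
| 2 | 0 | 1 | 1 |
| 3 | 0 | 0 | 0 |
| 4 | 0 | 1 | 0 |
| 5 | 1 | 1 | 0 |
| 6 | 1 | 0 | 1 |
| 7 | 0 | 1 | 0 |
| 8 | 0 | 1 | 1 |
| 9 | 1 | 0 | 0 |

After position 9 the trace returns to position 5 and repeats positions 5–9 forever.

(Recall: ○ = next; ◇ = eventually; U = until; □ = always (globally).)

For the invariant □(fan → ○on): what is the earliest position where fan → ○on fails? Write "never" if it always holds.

6

Check fan → ○on at each position in order: 0 ✓, 1 ✓, 2 ✓, 3 ✓, 4 ✓, 5 ✓.
At position 6 the labels are {fan, on} and the next position 7 has {target}, so fan → ○on is false there. This is the first violation.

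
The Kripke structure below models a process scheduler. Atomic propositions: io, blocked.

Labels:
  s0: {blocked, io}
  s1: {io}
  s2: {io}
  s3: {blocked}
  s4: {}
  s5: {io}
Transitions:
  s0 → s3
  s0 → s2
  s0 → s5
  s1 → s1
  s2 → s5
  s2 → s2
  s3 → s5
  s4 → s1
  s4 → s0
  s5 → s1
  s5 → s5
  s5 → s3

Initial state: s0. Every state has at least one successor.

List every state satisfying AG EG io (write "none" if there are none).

{s1}

States satisfying EG io: {s0, s1, s2, s5}.
States satisfying AG EG io: {s1}.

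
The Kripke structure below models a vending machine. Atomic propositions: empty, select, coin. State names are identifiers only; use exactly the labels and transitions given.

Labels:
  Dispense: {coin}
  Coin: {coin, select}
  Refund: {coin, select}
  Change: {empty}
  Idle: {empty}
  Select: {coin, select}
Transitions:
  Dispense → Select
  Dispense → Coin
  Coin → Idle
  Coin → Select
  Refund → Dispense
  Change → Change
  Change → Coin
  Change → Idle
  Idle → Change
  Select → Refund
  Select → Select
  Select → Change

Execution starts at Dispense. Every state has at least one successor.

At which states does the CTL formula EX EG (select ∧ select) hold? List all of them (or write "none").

{Dispense, Coin, Change, Select}

States satisfying EG (select ∧ select): {Coin, Select}.
States satisfying EX EG (select ∧ select): {Dispense, Coin, Change, Select}.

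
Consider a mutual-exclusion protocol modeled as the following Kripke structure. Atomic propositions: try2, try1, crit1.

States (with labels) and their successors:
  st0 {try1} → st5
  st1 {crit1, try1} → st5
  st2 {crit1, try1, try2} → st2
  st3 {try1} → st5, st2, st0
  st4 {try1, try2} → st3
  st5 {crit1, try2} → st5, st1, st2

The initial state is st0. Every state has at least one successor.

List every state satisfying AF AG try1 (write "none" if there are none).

States satisfying AG try1: {st2}.
States satisfying AF AG try1: {st2}.

{st2}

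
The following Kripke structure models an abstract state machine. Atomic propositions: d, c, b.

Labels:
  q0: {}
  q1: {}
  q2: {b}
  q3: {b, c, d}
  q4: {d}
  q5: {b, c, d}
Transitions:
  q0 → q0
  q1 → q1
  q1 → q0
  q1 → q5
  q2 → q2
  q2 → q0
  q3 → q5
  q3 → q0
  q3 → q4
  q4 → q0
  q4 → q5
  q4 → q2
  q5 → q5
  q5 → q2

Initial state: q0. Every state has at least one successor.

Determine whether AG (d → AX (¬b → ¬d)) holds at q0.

Satisfied

States satisfying d → AX (¬b → ¬d): {q0, q1, q2, q4, q5}.
States satisfying AG (d → AX (¬b → ¬d)): {q0, q1, q2, q4, q5}.
Every state reachable from q0 satisfies d → AX (¬b → ¬d).
q0 ∈ Sat(AG (d → AX (¬b → ¬d))).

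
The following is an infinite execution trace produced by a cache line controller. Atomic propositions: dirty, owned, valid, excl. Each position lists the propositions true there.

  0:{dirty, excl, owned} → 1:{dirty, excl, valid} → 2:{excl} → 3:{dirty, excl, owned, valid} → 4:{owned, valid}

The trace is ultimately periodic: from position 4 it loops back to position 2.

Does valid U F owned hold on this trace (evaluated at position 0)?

Yes

Walking from position 0: F owned first holds at position 0, and valid holds at every earlier position along the way, so valid U F owned holds.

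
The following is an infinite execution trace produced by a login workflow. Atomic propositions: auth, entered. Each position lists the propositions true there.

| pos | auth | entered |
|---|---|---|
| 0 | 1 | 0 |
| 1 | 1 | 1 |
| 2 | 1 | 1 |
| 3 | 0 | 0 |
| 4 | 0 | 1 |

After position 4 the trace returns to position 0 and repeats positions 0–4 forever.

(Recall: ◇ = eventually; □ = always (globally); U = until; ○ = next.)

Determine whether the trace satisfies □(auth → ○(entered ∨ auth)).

Does not hold

auth → ○(entered ∨ auth) must hold at every position from 0 onward. It fails at position 2, so □(auth → ○(entered ∨ auth)) is false.
Positions where auth holds: 0, 1, 2.
Check ○(entered ∨ auth) at each: 0→ok, 1→ok, 2→fails.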